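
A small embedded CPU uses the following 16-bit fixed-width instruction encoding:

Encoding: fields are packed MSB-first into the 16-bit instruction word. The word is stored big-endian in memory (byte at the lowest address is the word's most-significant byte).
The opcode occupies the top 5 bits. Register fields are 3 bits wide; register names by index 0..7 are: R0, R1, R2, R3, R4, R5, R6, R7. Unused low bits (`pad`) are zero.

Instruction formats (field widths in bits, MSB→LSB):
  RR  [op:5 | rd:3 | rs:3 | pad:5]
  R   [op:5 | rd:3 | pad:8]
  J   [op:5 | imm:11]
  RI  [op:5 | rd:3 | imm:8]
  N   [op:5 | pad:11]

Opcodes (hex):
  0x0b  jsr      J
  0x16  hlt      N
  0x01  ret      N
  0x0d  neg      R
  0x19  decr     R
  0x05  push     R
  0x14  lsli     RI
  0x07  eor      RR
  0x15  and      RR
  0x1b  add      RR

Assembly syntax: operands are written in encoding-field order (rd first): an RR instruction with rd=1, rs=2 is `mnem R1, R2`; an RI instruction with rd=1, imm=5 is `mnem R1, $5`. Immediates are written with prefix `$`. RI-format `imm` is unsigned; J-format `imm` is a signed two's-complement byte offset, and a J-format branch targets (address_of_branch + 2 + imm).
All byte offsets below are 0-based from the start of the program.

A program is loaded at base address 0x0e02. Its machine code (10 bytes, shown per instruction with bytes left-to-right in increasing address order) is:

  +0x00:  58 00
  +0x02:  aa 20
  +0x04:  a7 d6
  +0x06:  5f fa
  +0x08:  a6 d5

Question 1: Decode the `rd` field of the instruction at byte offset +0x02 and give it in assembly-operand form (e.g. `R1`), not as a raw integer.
R2

@+02  big-endian(aa 20) = 0xaa20
  opcode bits[15:11]=0x15: and/RR
  rd: (w>>8)&0x7=0x2 → R2
  rs: (w>>5)&0x7=0x1 → R1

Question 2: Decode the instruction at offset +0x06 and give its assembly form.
jsr $-6

[06] 5f fa → 0x5ffa
  opcode bits[15:11]=0xb: jsr/J
  [10:0] imm=2042 (s11→-6) = $-6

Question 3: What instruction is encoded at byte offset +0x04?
[04] a7 d6 → 0xa7d6
  opcode bits[15:11]=0x14: lsli/RI
  rd@[10:8]=0x7 ⇒ R7
  imm@[7:0]=0xd6 ⇒ $214

lsli R7, $214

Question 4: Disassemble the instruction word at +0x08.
[08] a6 d5 → 0xa6d5
  op=0xa6d5>>11=0x14 ⇒ lsli (RI)
  [10:8] rd=6 = R6
  [7:0] imm=213 = $213

lsli R6, $213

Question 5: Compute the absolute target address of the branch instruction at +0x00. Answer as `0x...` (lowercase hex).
off 0x00: read 58 00 as big → 0x5800
  opcode bits[15:11]=0xb: jsr/J
  [10:0] imm=0 = $0
  target = base 0x0e02 + off 0x00 + 2 + imm 0 = 0x0e04

0x0e04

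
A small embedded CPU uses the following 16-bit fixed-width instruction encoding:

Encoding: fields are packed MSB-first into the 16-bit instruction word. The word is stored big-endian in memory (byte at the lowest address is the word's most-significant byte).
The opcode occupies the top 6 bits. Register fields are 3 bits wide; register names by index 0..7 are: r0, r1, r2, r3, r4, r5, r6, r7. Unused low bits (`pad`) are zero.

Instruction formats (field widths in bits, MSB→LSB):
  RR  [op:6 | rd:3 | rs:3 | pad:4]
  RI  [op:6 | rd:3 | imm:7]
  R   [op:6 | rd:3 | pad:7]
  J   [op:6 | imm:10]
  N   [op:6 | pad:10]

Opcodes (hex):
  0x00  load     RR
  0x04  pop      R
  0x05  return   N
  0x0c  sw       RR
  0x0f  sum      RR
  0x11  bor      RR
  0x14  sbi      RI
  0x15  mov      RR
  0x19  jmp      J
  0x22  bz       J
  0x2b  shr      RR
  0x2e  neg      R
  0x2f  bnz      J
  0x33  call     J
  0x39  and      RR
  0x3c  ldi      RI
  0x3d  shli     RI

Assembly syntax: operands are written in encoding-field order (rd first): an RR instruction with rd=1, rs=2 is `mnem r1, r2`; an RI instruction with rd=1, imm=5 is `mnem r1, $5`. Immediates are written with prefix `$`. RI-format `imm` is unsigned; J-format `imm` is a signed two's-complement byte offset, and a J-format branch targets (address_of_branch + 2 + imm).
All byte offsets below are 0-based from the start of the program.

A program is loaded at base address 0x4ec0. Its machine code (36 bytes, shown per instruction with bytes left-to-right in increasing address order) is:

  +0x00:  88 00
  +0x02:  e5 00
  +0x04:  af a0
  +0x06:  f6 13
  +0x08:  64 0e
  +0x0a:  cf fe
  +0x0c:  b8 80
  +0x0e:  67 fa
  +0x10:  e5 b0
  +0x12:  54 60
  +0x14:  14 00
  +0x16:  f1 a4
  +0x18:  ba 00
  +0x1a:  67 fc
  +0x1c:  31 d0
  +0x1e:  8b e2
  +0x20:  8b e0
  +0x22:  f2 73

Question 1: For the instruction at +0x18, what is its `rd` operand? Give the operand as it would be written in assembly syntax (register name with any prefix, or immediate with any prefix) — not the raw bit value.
r4

@+18  big-endian(ba 00) = 0xba00
  op=0xba00>>10=0x2e ⇒ neg (R)
  rd@[9:7]=0x4 ⇒ r4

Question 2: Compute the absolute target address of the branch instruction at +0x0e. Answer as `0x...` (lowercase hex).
@+0e  big-endian(67 fa) = 0x67fa
  op=0x67fa>>10=0x19 ⇒ jmp (J)
  imm: (w>>0)&0x3ff=0x3fa (s10→-6) → $-6
  target = base 0x4ec0 + off 0x0e + 2 + imm -6 = 0x4eca

0x4eca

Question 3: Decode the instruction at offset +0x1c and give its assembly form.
off 0x1c: read 31 d0 as big → 0x31d0
  opcode bits[15:10]=0xc: sw/RR
  rd: (w>>7)&0x7=0x3 → r3
  rs: (w>>4)&0x7=0x5 → r5

sw r3, r5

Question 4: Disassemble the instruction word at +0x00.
bz $0

[00] 88 00 → 0x8800
  op=0x8800>>10=0x22 ⇒ bz (J)
  imm: (w>>0)&0x3ff=0x0 → $0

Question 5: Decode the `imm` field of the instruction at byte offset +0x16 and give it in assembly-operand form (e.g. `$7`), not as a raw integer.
$36

@+16  big-endian(f1 a4) = 0xf1a4
  top 6b → 0x3c → ldi [RI]
  rd@[9:7]=0x3 ⇒ r3
  imm@[6:0]=0x24 ⇒ $36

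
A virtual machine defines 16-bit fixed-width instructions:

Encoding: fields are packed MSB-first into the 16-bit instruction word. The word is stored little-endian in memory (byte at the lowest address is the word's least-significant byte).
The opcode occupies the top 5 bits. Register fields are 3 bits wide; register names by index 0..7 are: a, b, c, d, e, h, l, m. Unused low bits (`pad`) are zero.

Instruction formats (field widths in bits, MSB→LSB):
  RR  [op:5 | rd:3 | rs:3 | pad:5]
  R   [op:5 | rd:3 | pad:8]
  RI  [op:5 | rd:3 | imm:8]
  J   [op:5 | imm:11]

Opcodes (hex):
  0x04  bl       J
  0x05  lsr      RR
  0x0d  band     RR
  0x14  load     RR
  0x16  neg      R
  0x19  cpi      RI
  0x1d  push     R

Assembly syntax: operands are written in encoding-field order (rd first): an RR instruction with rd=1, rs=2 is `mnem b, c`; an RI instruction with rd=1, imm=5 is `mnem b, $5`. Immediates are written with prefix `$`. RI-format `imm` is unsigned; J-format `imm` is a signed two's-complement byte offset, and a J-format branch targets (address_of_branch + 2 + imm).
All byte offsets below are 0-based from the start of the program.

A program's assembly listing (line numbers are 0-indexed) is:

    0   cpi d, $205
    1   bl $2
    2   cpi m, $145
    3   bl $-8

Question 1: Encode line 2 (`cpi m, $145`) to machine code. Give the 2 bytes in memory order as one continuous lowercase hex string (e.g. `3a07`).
91cf

2. cpi fields op=0x19:5|rd=7:3|imm=145:8 → word cf91h → 91 cf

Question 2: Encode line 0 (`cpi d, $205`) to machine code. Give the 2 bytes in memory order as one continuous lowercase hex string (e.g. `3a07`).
cdcb

line 0 (cpi): pack op=0x19:5|rd=3:3|imm=205:8 = 0xcbcd; little→ cd cb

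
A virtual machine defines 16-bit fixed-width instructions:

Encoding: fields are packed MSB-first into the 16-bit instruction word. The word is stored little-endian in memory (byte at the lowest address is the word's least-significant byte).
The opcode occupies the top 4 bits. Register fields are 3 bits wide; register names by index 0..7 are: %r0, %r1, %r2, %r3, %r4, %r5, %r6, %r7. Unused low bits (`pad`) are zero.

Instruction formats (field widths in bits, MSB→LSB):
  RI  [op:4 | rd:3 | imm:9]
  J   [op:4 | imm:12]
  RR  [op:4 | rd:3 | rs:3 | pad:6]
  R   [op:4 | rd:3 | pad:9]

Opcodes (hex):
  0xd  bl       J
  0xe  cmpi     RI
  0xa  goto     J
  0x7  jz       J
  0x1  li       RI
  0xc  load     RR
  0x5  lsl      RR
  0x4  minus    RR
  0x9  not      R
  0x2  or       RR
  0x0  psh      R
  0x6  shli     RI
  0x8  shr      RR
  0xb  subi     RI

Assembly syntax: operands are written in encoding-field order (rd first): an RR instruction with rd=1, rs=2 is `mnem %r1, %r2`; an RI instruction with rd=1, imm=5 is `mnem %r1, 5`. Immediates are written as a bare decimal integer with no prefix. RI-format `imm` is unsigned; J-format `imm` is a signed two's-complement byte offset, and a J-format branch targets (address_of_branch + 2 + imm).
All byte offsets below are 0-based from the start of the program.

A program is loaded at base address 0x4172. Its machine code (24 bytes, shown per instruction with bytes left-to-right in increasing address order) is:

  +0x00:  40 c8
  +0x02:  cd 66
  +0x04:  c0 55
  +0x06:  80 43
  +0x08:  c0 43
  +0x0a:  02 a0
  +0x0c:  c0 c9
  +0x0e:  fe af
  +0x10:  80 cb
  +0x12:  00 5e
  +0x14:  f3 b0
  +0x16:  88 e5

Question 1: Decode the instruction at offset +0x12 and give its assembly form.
+0x12: 00 5e ⇒ word 0x5e00 (little)
  opcode bits[15:12]=0x5: lsl/RR
  rd@[11:9]=0x7 ⇒ %r7
  rs@[8:6]=0x0 ⇒ %r0

lsl %r7, %r0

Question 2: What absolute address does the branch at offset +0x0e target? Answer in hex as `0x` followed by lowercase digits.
0x4180

@+0e  little-endian(fe af) = 0xaffe
  op=0xaffe>>12=0xa ⇒ goto (J)
  imm: (w>>0)&0xfff=0xffe (s12→-2) → -2
  target = base 0x4172 + off 0x0e + 2 + imm -2 = 0x4180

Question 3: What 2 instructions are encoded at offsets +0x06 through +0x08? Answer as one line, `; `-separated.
+0x06: 80 43 ⇒ word 0x4380 (little)
  opcode bits[15:12]=0x4: minus/RR
  rd@[11:9]=0x1 ⇒ %r1
  rs@[8:6]=0x6 ⇒ %r6
+0x08: c0 43 ⇒ word 0x43c0 (little)
  opcode bits[15:12]=0x4: minus/RR
  rd@[11:9]=0x1 ⇒ %r1
  rs@[8:6]=0x7 ⇒ %r7

minus %r1, %r6; minus %r1, %r7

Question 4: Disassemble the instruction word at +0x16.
[16] 88 e5 → 0xe588
  opcode bits[15:12]=0xe: cmpi/RI
  [11:9] rd=2 = %r2
  [8:0] imm=392 = 392

cmpi %r2, 392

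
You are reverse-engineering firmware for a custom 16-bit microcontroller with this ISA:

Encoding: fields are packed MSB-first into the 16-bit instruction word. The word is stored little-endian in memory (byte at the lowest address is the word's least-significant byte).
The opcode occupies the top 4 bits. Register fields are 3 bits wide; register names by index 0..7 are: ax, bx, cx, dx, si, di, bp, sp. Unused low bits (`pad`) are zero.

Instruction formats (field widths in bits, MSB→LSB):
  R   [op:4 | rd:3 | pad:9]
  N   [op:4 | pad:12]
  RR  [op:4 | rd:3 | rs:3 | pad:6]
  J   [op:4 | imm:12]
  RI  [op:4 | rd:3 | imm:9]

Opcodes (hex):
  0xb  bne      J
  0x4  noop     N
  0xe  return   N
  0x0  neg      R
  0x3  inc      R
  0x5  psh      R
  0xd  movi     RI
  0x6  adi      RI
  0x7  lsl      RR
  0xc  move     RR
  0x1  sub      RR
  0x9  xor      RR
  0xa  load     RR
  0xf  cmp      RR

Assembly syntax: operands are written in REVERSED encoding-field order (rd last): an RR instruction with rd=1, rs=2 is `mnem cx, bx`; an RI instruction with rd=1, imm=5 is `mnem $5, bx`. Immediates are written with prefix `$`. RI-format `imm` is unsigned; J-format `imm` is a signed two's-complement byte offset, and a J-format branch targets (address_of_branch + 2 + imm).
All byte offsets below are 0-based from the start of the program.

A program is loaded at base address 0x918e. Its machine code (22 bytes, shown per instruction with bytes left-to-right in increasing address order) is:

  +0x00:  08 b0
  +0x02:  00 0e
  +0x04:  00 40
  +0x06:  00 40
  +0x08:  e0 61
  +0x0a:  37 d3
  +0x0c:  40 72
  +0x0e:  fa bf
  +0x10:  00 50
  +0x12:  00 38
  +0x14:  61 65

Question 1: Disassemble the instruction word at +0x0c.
lsl bx, bx

off 0x0c: read 40 72 as little → 0x7240
  opcode bits[15:12]=0x7: lsl/RR
  [11:9] rd=1 = bx
  [8:6] rs=1 = bx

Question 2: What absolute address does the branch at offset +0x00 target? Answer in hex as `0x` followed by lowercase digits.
0x9198

@+00  little-endian(08 b0) = 0xb008
  top 4b → 0xb → bne [J]
  imm: (w>>0)&0xfff=0x8 → $8
  target = base 0x918e + off 0x00 + 2 + imm 8 = 0x9198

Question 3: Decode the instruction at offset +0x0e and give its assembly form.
@+0e  little-endian(fa bf) = 0xbffa
  opcode bits[15:12]=0xb: bne/J
  imm: (w>>0)&0xfff=0xffa (s12→-6) → $-6

bne $-6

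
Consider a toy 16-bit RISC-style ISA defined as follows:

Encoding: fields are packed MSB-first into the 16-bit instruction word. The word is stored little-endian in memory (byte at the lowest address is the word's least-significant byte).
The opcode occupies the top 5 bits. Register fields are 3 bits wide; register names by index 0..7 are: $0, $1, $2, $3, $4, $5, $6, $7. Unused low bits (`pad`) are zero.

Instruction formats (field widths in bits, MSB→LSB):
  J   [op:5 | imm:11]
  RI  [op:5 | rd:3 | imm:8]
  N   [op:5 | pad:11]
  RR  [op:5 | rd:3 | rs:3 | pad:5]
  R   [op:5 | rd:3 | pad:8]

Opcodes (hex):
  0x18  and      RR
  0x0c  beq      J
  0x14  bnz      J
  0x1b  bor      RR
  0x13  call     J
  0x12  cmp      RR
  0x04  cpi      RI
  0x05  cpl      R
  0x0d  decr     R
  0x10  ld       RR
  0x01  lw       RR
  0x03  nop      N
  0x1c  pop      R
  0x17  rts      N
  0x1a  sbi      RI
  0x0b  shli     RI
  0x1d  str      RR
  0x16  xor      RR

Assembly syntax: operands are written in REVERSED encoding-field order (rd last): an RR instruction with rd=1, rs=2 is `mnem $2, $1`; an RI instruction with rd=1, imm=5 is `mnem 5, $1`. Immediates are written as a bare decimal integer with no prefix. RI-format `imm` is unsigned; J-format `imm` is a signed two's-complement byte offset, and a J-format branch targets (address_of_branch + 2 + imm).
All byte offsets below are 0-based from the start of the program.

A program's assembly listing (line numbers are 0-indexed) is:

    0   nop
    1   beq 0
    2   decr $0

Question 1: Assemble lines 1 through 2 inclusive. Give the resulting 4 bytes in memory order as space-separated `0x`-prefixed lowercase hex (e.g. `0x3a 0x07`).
1. beq fields op=0xc:5|imm=0:11 → word 6000h → 00 60
2. decr fields op=0xd:5|rd=0:3|pad=0:8 → word 6800h → 00 68

0x00 0x60 0x00 0x68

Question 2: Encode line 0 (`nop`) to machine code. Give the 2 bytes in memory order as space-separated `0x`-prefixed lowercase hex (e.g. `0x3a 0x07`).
0x00 0x18

L0: nop op=0x3:5|pad=0:11 ⇒ 0x1800 ⇒ little 00 18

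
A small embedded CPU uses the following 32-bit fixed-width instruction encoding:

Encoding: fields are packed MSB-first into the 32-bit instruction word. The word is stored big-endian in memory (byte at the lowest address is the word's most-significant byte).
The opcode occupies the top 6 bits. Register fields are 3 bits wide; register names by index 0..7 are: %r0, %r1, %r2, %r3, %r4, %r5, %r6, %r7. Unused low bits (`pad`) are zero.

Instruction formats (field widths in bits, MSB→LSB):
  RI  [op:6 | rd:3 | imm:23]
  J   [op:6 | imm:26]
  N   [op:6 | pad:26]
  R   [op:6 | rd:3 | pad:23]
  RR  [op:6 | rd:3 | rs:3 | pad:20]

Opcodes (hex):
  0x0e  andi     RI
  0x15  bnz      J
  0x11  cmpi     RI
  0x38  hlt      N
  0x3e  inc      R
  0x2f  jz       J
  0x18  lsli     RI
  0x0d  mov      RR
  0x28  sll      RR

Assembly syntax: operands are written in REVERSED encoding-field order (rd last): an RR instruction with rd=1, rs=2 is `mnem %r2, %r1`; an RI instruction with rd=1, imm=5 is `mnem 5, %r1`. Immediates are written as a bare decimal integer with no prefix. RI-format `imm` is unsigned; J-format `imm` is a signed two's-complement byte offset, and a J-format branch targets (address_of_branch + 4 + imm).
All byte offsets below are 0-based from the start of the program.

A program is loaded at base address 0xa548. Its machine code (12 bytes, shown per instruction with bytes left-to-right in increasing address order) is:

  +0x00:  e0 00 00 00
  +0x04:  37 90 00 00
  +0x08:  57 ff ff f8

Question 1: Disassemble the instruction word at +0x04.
mov %r1, %r7

+0x04: 37 90 00 00 ⇒ word 0x37900000 (big)
  op=0x37900000>>26=0xd ⇒ mov (RR)
  rd: (w>>23)&0x7=0x7 → %r7
  rs: (w>>20)&0x7=0x1 → %r1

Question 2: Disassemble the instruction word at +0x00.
hlt

+0x00: e0 00 00 00 ⇒ word 0xe0000000 (big)
  top 6b → 0x38 → hlt [N]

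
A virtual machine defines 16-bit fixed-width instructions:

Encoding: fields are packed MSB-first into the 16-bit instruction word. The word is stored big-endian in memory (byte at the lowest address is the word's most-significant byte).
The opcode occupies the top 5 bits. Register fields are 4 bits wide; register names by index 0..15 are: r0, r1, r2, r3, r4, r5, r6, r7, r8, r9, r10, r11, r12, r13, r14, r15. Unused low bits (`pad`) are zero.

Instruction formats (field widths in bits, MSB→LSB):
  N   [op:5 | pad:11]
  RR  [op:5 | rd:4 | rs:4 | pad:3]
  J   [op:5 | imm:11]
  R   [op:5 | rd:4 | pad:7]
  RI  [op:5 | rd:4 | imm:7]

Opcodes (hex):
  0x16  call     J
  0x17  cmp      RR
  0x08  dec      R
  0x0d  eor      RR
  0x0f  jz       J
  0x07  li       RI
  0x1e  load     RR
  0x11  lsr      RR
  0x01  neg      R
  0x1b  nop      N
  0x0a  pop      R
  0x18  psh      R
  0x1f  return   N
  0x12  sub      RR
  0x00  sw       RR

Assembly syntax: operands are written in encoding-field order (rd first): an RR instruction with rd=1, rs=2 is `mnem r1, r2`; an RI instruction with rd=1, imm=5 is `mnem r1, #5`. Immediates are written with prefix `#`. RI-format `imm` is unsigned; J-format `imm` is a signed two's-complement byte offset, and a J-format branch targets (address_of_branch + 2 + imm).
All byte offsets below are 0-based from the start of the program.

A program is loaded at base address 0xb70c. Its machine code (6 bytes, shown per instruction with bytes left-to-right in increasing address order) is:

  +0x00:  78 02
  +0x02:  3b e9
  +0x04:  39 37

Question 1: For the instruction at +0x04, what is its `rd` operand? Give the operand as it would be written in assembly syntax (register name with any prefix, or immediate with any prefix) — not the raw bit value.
off 0x04: read 39 37 as big → 0x3937
  opcode bits[15:11]=0x7: li/RI
  rd: (w>>7)&0xf=0x2 → r2
  imm: (w>>0)&0x7f=0x37 → #55

r2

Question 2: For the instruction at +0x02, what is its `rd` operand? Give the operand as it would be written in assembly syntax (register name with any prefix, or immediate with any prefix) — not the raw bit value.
@+02  big-endian(3b e9) = 0x3be9
  opcode bits[15:11]=0x7: li/RI
  rd@[10:7]=0x7 ⇒ r7
  imm@[6:0]=0x69 ⇒ #105

r7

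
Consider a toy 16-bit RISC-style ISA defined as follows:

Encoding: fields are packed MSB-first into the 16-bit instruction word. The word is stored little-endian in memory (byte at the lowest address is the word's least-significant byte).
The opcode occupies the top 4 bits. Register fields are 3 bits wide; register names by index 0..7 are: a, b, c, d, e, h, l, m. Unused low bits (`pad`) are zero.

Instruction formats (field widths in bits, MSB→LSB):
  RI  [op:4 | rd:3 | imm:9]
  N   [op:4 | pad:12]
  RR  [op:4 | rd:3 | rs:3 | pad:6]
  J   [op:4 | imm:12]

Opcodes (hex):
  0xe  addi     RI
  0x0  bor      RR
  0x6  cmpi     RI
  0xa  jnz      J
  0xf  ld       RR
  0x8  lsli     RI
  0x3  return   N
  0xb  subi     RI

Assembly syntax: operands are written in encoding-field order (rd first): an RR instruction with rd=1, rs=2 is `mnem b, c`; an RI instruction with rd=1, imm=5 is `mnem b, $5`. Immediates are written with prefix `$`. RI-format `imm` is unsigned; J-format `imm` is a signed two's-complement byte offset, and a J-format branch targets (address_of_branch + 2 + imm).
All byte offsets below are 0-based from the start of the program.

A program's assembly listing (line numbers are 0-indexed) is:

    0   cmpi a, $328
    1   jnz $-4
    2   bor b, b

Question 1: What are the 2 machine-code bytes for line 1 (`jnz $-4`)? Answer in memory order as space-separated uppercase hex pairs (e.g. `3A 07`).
FC AF

L1: jnz op=0xa:4|imm=-4:12 ⇒ 0xaffc ⇒ little fc af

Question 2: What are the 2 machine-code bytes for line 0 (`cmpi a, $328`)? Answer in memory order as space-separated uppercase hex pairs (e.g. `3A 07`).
48 61

line 0 (cmpi): pack op=0x6:4|rd=0:3|imm=328:9 = 0x6148; little→ 48 61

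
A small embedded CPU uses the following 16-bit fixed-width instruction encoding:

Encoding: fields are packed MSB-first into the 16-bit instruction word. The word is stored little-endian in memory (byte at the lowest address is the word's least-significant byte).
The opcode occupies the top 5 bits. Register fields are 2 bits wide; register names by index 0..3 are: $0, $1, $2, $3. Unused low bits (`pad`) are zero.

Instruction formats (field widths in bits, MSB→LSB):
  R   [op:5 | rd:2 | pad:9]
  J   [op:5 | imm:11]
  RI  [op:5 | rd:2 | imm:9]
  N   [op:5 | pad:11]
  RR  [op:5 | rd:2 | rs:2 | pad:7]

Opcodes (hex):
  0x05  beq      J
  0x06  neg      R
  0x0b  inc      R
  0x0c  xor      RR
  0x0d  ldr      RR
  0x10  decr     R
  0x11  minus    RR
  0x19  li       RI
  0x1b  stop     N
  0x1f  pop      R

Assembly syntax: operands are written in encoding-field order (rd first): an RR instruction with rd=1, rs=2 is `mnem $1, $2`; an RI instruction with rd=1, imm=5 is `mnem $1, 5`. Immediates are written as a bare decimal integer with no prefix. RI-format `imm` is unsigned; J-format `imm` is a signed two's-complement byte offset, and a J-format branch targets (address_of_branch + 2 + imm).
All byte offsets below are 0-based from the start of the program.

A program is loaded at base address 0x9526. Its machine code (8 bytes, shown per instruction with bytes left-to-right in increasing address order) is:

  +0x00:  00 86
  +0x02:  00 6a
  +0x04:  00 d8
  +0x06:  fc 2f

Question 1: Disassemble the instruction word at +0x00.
decr $3

[00] 00 86 → 0x8600
  top 5b → 0x10 → decr [R]
  rd: (w>>9)&0x3=0x3 → $3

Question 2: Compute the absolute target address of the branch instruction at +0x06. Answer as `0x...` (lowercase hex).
+0x06: fc 2f ⇒ word 0x2ffc (little)
  op=0x2ffc>>11=0x5 ⇒ beq (J)
  imm: (w>>0)&0x7ff=0x7fc (s11→-4) → -4
  target = base 0x9526 + off 0x06 + 2 + imm -4 = 0x952a

0x952a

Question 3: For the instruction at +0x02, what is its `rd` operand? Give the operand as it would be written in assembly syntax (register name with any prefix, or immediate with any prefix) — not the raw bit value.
+0x02: 00 6a ⇒ word 0x6a00 (little)
  op=0x6a00>>11=0xd ⇒ ldr (RR)
  rd: (w>>9)&0x3=0x1 → $1
  rs: (w>>7)&0x3=0x0 → $0

$1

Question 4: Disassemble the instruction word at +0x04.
[04] 00 d8 → 0xd800
  top 5b → 0x1b → stop [N]

stop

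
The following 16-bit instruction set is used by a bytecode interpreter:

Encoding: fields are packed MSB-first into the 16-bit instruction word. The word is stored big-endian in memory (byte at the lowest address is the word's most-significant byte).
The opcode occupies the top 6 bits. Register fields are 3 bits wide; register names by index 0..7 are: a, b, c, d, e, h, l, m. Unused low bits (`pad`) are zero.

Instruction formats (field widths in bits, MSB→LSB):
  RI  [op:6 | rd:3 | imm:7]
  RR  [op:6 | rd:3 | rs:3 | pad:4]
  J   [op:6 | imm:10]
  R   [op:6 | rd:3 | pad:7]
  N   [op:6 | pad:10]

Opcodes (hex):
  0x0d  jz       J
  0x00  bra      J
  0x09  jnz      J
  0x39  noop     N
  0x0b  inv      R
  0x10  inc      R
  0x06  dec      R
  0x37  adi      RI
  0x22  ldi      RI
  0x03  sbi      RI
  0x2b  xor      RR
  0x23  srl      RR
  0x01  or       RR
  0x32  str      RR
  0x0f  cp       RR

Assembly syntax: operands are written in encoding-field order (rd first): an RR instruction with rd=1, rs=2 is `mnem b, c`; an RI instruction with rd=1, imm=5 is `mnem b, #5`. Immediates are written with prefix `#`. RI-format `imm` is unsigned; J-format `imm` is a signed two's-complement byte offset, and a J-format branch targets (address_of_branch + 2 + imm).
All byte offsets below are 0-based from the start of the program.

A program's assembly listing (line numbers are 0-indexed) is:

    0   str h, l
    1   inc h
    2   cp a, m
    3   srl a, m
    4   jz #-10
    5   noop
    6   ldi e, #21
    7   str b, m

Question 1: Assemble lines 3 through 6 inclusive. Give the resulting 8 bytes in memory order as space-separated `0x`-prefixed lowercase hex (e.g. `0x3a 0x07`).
line 3 (srl): pack op=0x23:6|rd=0:3|rs=7:3|pad=0:4 = 0x8c70; big→ 8c 70
line 4 (jz): pack op=0xd:6|imm=-10:10 = 0x37f6; big→ 37 f6
line 5 (noop): pack op=0x39:6|pad=0:10 = 0xe400; big→ e4 00
line 6 (ldi): pack op=0x22:6|rd=4:3|imm=21:7 = 0x8a15; big→ 8a 15

0x8c 0x70 0x37 0xf6 0xe4 0x00 0x8a 0x15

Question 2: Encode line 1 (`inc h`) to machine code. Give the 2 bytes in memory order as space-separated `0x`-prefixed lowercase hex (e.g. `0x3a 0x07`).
0x42 0x80

1. inc fields op=0x10:6|rd=5:3|pad=0:7 → word 4280h → 42 80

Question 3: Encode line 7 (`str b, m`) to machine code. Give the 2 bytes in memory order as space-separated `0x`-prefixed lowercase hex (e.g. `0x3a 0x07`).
0xc8 0xf0

L7: str op=0x32:6|rd=1:3|rs=7:3|pad=0:4 ⇒ 0xc8f0 ⇒ big c8 f0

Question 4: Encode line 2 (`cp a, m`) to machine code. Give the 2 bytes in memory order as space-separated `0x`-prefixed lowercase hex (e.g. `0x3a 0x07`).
2. cp fields op=0xf:6|rd=0:3|rs=7:3|pad=0:4 → word 3c70h → 3c 70

0x3c 0x70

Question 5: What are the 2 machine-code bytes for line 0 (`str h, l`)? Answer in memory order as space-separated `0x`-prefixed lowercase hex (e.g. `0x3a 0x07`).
0xca 0xe0

line 0 (str): pack op=0x32:6|rd=5:3|rs=6:3|pad=0:4 = 0xcae0; big→ ca e0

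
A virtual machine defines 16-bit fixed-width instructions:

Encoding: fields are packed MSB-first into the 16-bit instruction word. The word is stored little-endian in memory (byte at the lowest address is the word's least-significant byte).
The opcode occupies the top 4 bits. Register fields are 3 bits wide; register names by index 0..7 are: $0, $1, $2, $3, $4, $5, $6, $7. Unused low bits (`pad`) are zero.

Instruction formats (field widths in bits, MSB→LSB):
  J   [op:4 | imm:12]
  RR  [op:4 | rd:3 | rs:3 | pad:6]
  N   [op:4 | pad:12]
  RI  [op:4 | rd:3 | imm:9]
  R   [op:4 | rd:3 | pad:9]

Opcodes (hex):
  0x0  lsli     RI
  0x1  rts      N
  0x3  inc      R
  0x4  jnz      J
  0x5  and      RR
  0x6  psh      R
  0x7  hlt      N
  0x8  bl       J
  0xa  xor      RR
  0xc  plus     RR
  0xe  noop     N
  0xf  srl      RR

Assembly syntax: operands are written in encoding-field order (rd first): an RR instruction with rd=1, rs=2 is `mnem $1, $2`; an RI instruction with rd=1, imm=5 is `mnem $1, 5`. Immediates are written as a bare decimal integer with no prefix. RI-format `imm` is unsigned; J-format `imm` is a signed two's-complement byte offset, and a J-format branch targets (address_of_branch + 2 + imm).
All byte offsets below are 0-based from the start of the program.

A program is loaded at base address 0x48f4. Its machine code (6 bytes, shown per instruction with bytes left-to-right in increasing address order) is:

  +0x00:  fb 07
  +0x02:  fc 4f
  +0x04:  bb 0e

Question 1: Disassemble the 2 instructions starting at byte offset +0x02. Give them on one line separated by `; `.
jnz -4; lsli $7, 187

@+02  little-endian(fc 4f) = 0x4ffc
  opcode bits[15:12]=0x4: jnz/J
  [11:0] imm=4092 (s12→-4) = -4
@+04  little-endian(bb 0e) = 0x0ebb
  opcode bits[15:12]=0x0: lsli/RI
  [11:9] rd=7 = $7
  [8:0] imm=187 = 187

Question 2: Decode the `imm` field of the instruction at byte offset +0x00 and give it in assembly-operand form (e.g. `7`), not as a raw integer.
off 0x00: read fb 07 as little → 0x07fb
  opcode bits[15:12]=0x0: lsli/RI
  rd@[11:9]=0x3 ⇒ $3
  imm@[8:0]=0x1fb ⇒ 507

507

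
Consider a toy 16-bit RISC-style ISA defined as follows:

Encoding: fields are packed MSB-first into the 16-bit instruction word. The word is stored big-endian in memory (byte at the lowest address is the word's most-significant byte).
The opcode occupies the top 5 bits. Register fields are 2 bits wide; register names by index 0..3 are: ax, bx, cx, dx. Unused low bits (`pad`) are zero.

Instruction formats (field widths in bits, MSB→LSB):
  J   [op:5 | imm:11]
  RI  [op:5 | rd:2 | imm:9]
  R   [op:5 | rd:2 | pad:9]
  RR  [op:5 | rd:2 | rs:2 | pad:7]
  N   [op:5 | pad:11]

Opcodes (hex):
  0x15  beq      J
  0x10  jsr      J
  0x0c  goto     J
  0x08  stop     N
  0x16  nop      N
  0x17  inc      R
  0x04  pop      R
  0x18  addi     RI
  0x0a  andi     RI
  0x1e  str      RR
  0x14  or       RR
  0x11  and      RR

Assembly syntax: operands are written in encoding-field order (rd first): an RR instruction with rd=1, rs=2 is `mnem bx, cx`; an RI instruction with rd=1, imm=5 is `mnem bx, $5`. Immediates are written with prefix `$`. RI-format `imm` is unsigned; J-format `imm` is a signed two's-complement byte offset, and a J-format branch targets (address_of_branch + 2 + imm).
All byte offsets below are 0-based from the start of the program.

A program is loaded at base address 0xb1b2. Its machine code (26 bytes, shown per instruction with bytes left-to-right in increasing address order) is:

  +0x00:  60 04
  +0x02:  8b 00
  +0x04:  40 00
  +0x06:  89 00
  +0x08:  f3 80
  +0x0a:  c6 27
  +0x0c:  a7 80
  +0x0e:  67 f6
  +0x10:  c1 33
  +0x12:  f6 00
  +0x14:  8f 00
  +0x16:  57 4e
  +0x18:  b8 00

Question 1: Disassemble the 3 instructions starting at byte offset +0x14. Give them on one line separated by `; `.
+0x14: 8f 00 ⇒ word 0x8f00 (big)
  top 5b → 0x11 → and [RR]
  rd@[10:9]=0x3 ⇒ dx
  rs@[8:7]=0x2 ⇒ cx
+0x16: 57 4e ⇒ word 0x574e (big)
  top 5b → 0xa → andi [RI]
  rd@[10:9]=0x3 ⇒ dx
  imm@[8:0]=0x14e ⇒ $334
+0x18: b8 00 ⇒ word 0xb800 (big)
  top 5b → 0x17 → inc [R]
  rd@[10:9]=0x0 ⇒ ax

and dx, cx; andi dx, $334; inc ax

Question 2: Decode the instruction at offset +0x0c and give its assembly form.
or dx, dx

+0x0c: a7 80 ⇒ word 0xa780 (big)
  op=0xa780>>11=0x14 ⇒ or (RR)
  rd: (w>>9)&0x3=0x3 → dx
  rs: (w>>7)&0x3=0x3 → dx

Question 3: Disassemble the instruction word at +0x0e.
off 0x0e: read 67 f6 as big → 0x67f6
  opcode bits[15:11]=0xc: goto/J
  imm@[10:0]=0x7f6 (s11→-10) ⇒ $-10

goto $-10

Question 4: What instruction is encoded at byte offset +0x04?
@+04  big-endian(40 00) = 0x4000
  op=0x4000>>11=0x8 ⇒ stop (N)

stop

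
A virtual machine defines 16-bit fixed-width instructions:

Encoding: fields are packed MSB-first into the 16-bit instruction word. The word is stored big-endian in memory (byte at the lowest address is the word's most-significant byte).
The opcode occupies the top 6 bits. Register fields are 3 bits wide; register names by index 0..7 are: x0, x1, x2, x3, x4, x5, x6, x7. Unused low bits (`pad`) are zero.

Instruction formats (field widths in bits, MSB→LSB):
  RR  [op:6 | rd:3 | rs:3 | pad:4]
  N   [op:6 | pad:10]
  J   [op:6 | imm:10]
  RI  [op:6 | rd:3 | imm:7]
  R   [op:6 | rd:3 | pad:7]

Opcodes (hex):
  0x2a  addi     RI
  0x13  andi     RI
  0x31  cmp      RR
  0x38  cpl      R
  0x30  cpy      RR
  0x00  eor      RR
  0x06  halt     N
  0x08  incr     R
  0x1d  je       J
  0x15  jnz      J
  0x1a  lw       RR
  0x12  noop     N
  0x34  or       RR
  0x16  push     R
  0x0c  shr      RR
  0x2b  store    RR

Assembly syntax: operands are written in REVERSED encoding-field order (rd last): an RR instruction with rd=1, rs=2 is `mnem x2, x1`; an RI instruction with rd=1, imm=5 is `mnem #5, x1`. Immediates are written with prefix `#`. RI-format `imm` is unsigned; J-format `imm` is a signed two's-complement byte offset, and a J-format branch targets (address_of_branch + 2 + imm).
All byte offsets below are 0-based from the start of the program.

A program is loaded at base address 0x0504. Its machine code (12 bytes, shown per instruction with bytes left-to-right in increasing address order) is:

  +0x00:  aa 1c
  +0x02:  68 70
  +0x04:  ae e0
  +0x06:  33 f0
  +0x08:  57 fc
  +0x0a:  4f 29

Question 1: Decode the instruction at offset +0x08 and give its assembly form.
jnz #-4

@+08  big-endian(57 fc) = 0x57fc
  opcode bits[15:10]=0x15: jnz/J
  [9:0] imm=1020 (s10→-4) = #-4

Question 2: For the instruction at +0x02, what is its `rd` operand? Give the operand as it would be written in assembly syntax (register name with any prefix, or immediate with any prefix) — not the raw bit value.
x0

@+02  big-endian(68 70) = 0x6870
  op=0x6870>>10=0x1a ⇒ lw (RR)
  [9:7] rd=0 = x0
  [6:4] rs=7 = x7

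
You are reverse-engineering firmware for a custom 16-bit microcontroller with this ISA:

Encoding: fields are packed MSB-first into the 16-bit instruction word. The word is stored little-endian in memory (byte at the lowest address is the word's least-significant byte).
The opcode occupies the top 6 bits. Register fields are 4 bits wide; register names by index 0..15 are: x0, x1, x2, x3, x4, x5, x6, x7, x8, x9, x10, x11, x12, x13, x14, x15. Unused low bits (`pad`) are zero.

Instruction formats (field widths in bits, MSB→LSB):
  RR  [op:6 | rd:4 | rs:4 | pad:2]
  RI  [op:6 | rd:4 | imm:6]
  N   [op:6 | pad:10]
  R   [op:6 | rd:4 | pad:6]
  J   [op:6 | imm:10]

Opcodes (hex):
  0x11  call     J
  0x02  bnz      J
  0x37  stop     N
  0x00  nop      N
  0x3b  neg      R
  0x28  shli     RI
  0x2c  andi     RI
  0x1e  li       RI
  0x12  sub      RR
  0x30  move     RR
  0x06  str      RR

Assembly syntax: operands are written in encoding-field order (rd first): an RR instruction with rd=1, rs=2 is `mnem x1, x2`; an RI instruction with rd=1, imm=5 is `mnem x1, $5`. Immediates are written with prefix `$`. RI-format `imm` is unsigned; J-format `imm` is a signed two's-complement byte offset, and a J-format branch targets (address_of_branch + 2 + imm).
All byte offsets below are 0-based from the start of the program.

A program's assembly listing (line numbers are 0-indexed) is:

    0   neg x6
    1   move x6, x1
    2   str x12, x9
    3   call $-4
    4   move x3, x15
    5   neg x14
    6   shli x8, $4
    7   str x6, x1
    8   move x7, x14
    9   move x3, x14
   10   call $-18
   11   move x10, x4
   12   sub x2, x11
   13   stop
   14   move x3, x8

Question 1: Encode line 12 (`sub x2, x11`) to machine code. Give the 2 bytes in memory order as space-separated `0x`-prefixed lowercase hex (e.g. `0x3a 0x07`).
12. sub fields op=0x12:6|rd=2:4|rs=11:4|pad=0:2 → word 48ach → ac 48

0xac 0x48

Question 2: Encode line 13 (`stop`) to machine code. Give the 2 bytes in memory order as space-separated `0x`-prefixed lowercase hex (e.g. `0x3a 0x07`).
0x00 0xdc

L13: stop op=0x37:6|pad=0:10 ⇒ 0xdc00 ⇒ little 00 dc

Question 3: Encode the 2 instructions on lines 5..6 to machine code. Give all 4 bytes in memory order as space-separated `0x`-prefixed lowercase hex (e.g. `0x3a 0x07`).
0x80 0xef 0x04 0xa2

line 5 (neg): pack op=0x3b:6|rd=14:4|pad=0:6 = 0xef80; little→ 80 ef
line 6 (shli): pack op=0x28:6|rd=8:4|imm=4:6 = 0xa204; little→ 04 a2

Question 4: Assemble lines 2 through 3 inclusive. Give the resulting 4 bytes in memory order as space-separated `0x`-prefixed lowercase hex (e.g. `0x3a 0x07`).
0x24 0x1b 0xfc 0x47

L2: str op=0x6:6|rd=12:4|rs=9:4|pad=0:2 ⇒ 0x1b24 ⇒ little 24 1b
L3: call op=0x11:6|imm=-4:10 ⇒ 0x47fc ⇒ little fc 47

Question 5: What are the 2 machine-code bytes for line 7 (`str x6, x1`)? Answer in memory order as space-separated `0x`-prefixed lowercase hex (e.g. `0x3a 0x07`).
L7: str op=0x6:6|rd=6:4|rs=1:4|pad=0:2 ⇒ 0x1984 ⇒ little 84 19

0x84 0x19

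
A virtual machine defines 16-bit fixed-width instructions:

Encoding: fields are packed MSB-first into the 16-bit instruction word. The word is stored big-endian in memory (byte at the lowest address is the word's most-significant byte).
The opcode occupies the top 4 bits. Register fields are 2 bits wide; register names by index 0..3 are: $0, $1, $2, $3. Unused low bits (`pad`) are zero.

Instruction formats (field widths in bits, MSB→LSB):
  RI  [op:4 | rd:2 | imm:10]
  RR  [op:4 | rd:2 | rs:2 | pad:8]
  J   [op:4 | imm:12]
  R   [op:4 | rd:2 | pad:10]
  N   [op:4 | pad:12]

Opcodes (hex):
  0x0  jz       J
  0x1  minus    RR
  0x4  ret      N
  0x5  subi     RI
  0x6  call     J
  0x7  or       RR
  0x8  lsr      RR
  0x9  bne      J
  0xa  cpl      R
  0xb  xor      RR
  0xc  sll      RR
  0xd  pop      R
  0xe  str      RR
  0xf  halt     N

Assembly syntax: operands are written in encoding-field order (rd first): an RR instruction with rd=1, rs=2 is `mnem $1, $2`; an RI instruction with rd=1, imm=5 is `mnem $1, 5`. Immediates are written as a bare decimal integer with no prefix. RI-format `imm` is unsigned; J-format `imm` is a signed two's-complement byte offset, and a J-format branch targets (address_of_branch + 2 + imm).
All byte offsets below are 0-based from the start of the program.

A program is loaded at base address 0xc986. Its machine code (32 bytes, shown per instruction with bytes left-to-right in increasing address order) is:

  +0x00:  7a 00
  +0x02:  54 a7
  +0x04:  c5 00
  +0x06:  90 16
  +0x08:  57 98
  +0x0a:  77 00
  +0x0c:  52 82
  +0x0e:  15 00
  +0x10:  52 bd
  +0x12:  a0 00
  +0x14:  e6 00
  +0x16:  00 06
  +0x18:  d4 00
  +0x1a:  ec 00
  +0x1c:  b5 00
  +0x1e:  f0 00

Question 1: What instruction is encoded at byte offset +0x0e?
@+0e  big-endian(15 00) = 0x1500
  opcode bits[15:12]=0x1: minus/RR
  rd: (w>>10)&0x3=0x1 → $1
  rs: (w>>8)&0x3=0x1 → $1

minus $1, $1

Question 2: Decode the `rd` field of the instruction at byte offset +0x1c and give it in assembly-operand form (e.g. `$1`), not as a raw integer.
$1

+0x1c: b5 00 ⇒ word 0xb500 (big)
  top 4b → 0xb → xor [RR]
  [11:10] rd=1 = $1
  [9:8] rs=1 = $1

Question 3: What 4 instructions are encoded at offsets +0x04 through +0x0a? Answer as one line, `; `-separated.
[04] c5 00 → 0xc500
  opcode bits[15:12]=0xc: sll/RR
  rd: (w>>10)&0x3=0x1 → $1
  rs: (w>>8)&0x3=0x1 → $1
[06] 90 16 → 0x9016
  opcode bits[15:12]=0x9: bne/J
  imm: (w>>0)&0xfff=0x16 → 22
[08] 57 98 → 0x5798
  opcode bits[15:12]=0x5: subi/RI
  rd: (w>>10)&0x3=0x1 → $1
  imm: (w>>0)&0x3ff=0x398 → 920
[0a] 77 00 → 0x7700
  opcode bits[15:12]=0x7: or/RR
  rd: (w>>10)&0x3=0x1 → $1
  rs: (w>>8)&0x3=0x3 → $3

sll $1, $1; bne 22; subi $1, 920; or $1, $3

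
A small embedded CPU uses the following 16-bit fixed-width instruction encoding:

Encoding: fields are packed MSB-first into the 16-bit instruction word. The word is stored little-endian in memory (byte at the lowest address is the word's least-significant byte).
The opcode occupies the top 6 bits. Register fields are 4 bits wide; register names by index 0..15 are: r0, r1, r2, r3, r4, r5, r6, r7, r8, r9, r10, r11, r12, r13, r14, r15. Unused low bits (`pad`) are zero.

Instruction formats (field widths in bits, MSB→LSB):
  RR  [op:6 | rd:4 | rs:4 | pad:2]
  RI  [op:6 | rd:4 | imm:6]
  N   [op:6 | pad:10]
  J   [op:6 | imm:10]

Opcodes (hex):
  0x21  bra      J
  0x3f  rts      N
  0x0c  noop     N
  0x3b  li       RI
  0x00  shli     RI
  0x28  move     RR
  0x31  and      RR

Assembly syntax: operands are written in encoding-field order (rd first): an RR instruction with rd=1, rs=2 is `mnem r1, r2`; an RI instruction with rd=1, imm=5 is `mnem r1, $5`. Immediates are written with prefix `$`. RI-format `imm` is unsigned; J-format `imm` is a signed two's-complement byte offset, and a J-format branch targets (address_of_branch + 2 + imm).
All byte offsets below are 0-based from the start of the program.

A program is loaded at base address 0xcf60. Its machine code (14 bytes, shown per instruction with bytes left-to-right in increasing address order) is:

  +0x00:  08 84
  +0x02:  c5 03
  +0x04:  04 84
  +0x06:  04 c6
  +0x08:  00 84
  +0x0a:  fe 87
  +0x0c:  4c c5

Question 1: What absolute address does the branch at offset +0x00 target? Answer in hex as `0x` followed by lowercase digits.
0xcf6a

[00] 08 84 → 0x8408
  opcode bits[15:10]=0x21: bra/J
  imm@[9:0]=0x8 ⇒ $8
  target = base 0xcf60 + off 0x00 + 2 + imm 8 = 0xcf6a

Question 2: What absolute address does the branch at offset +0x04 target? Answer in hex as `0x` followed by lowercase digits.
[04] 04 84 → 0x8404
  op=0x8404>>10=0x21 ⇒ bra (J)
  imm@[9:0]=0x4 ⇒ $4
  target = base 0xcf60 + off 0x04 + 2 + imm 4 = 0xcf6a

0xcf6a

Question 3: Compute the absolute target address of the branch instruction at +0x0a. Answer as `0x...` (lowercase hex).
@+0a  little-endian(fe 87) = 0x87fe
  opcode bits[15:10]=0x21: bra/J
  imm: (w>>0)&0x3ff=0x3fe (s10→-2) → $-2
  target = base 0xcf60 + off 0x0a + 2 + imm -2 = 0xcf6a

0xcf6a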